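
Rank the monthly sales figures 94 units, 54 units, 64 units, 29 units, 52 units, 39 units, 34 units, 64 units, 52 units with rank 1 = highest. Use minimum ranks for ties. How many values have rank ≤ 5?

6

Sorted (descending): 94, 64, 64, 54, 52, 52, 39, 34, 29
The 2 values of 64 occupy positions 2–3 → each gets rank 2.
The 2 values of 52 occupy positions 5–6 → each gets rank 5.
Ranks ≤ 5: {1, 2, 2, 4, 5, 5} → 6 values.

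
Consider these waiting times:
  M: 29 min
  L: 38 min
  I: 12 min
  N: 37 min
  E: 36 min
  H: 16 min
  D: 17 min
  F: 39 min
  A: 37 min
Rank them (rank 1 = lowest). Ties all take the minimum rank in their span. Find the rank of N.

6

Sorted (ascending): 12, 16, 17, 29, 36, 37, 37, 38, 39
The 2 values of 37 occupy positions 6–7 → each gets rank 6.
N has value 37 min → rank 6.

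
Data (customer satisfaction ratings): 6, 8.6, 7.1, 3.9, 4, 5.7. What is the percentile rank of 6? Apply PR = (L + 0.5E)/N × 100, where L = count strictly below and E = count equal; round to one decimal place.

58.3

N = 6.
Strictly below 6: 3. Equal to 6: 1.
PR = (3 + 0.5·1)/6 × 100 = 58.3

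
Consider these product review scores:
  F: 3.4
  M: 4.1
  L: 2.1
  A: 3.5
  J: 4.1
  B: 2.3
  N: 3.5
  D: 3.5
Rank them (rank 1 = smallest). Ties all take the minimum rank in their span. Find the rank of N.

Sorted (ascending): 2.1, 2.3, 3.4, 3.5, 3.5, 3.5, 4.1, 4.1
The 3 values of 3.5 occupy positions 4–6 → each gets rank 4.
The 2 values of 4.1 occupy positions 7–8 → each gets rank 7.
N has value 3.5 → rank 4.

4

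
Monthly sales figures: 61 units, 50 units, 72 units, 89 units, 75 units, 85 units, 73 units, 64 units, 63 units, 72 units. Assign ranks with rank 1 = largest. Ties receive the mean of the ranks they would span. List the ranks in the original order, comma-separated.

9, 10, 5.5, 1, 3, 2, 4, 7, 8, 5.5

Sorted (descending): 89, 85, 75, 73, 72, 72, 64, 63, 61, 50
The 2 values of 72 occupy positions 5–6 → average rank (5+6)/2 = 5.5.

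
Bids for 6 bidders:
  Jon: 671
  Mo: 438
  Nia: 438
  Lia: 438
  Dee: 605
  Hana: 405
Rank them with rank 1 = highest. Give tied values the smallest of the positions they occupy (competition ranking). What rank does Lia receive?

3

Sorted (descending): 671, 605, 438, 438, 438, 405
The 3 values of 438 occupy positions 3–5 → each gets rank 3.
Lia has value 438 → rank 3.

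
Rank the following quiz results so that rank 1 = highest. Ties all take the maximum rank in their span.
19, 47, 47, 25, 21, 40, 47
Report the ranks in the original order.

7, 3, 3, 5, 6, 4, 3

Sorted (descending): 47, 47, 47, 40, 25, 21, 19
The 3 values of 47 occupy positions 1–3 → each gets rank 3.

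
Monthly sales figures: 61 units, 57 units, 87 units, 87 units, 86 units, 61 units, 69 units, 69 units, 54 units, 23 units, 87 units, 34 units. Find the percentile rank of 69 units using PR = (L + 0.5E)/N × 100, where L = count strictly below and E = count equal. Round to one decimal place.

N = 12.
Strictly below 69: 6. Equal to 69: 2.
PR = (6 + 0.5·2)/12 × 100 = 58.3

58.3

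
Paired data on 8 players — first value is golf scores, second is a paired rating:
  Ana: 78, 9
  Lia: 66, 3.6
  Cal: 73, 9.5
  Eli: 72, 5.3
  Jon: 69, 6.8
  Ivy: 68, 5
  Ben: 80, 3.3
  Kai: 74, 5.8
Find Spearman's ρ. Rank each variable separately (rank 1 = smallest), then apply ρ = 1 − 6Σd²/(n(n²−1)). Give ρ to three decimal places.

0.167

Ranks of variable 1: 7, 1, 5, 4, 3, 2, 8, 6
Ranks of variable 2: 7, 2, 8, 4, 6, 3, 1, 5
d = r₁ − r₂: 0, -1, -3, 0, -3, -1, 7, 1
d²: 0, 1, 9, 0, 9, 1, 49, 1; Σd² = 70
ρ = 1 − 6·70/(8·63) = 1 − 420/504 = 0.167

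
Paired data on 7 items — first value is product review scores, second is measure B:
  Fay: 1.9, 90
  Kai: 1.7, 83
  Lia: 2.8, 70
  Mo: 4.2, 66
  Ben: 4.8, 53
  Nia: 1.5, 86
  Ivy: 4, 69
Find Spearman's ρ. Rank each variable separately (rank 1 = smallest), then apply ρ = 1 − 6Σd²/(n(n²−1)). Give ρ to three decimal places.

Ranks of variable 1: 3, 2, 4, 6, 7, 1, 5
Ranks of variable 2: 7, 5, 4, 2, 1, 6, 3
d = r₁ − r₂: -4, -3, 0, 4, 6, -5, 2
d²: 16, 9, 0, 16, 36, 25, 4; Σd² = 106
ρ = 1 − 6·106/(7·48) = 1 − 636/336 = -0.893

-0.893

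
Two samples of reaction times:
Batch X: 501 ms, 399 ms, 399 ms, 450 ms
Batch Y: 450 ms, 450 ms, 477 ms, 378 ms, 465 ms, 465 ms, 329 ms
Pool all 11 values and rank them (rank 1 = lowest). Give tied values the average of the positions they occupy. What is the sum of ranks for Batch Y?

42

Sorted (ascending): 329, 378, 399, 399, 450, 450, 450, 465, 465, 477, 501
The 2 values of 399 occupy positions 3–4 → average rank (3+4)/2 = 3.5.
The 3 values of 450 occupy positions 5–7 → average rank 6.
The 2 values of 465 occupy positions 8–9 → average rank (8+9)/2 = 8.5.
Batch Y values → pooled ranks: 450→6, 450→6, 477→10, 378→2, 465→8.5, 465→8.5, 329→1
Rank sum = 6 + 6 + 10 + 2 + 8.5 + 8.5 + 1 = 42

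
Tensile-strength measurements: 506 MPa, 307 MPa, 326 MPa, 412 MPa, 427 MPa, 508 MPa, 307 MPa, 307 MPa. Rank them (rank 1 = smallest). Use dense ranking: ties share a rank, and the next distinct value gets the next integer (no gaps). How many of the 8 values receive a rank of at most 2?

Sorted (ascending): 307, 307, 307, 326, 412, 427, 506, 508
The 3 values of 307 share dense rank 1.
Remaining distinct values take the next consecutive integers.
Ranks ≤ 2: {1, 1, 1, 2} → 4 values.

4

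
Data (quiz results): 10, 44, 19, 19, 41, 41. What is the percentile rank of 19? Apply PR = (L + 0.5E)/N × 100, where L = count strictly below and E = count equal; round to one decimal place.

N = 6.
Strictly below 19: 1. Equal to 19: 2.
PR = (1 + 0.5·2)/6 × 100 = 33.3

33.3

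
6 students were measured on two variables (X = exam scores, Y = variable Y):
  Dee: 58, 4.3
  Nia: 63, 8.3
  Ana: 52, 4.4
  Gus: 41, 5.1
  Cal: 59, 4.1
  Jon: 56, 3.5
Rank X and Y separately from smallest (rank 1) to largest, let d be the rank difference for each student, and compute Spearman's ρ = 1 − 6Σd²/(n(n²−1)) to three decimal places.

0.029

Ranks of variable 1: 4, 6, 2, 1, 5, 3
Ranks of variable 2: 3, 6, 4, 5, 2, 1
d = r₁ − r₂: 1, 0, -2, -4, 3, 2
d²: 1, 0, 4, 16, 9, 4; Σd² = 34
ρ = 1 − 6·34/(6·35) = 1 − 204/210 = 0.029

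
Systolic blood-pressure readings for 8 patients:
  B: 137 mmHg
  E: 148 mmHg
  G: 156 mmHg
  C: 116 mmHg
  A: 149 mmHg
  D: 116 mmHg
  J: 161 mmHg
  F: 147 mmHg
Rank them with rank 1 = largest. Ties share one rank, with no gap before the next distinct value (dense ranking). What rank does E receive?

4

Sorted (descending): 161, 156, 149, 148, 147, 137, 116, 116
The 2 values of 116 share dense rank 7.
Remaining distinct values take the next consecutive integers.
E has value 148 mmHg → rank 4.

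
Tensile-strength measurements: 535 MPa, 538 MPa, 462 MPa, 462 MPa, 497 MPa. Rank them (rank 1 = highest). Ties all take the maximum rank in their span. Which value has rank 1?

538

Sorted (descending): 538, 535, 497, 462, 462
The 2 values of 462 occupy positions 4–5 → each gets rank 5.
Rank 1 → value 538.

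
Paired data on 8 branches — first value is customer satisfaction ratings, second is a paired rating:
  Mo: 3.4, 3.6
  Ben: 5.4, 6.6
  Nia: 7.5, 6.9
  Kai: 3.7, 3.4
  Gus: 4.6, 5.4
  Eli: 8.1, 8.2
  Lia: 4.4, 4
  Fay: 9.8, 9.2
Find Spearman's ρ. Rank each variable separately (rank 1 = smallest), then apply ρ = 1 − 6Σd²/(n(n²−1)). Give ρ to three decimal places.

0.976

Ranks of variable 1: 1, 5, 6, 2, 4, 7, 3, 8
Ranks of variable 2: 2, 5, 6, 1, 4, 7, 3, 8
d = r₁ − r₂: -1, 0, 0, 1, 0, 0, 0, 0
d²: 1, 0, 0, 1, 0, 0, 0, 0; Σd² = 2
ρ = 1 − 6·2/(8·63) = 1 − 12/504 = 0.976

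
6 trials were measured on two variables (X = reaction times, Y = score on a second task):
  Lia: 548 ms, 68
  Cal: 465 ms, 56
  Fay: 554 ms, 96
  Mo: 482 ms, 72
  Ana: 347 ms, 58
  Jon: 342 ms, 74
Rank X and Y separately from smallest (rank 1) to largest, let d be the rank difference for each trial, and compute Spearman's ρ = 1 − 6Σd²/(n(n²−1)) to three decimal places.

Ranks of variable 1: 5, 3, 6, 4, 2, 1
Ranks of variable 2: 3, 1, 6, 4, 2, 5
d = r₁ − r₂: 2, 2, 0, 0, 0, -4
d²: 4, 4, 0, 0, 0, 16; Σd² = 24
ρ = 1 − 6·24/(6·35) = 1 − 144/210 = 0.314

0.314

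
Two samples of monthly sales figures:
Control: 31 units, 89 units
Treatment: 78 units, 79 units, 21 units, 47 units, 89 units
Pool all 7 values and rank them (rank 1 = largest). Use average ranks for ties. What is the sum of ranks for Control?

Sorted (descending): 89, 89, 79, 78, 47, 31, 21
The 2 values of 89 occupy positions 1–2 → average rank (1+2)/2 = 1.5.
Control values → pooled ranks: 31→6, 89→1.5
Rank sum = 6 + 1.5 = 7.5

7.5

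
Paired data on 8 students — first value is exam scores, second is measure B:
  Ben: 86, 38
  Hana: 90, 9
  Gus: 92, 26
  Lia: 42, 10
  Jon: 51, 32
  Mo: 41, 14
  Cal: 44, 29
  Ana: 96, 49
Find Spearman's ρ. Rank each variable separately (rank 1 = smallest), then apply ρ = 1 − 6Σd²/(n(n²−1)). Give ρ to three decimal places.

0.405

Ranks of variable 1: 5, 6, 7, 2, 4, 1, 3, 8
Ranks of variable 2: 7, 1, 4, 2, 6, 3, 5, 8
d = r₁ − r₂: -2, 5, 3, 0, -2, -2, -2, 0
d²: 4, 25, 9, 0, 4, 4, 4, 0; Σd² = 50
ρ = 1 − 6·50/(8·63) = 1 − 300/504 = 0.405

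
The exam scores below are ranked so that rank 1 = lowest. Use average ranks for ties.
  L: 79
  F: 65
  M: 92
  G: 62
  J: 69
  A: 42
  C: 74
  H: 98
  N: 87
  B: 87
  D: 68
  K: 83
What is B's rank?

Sorted (ascending): 42, 62, 65, 68, 69, 74, 79, 83, 87, 87, 92, 98
The 2 values of 87 occupy positions 9–10 → average rank (9+10)/2 = 9.5.
B has value 87 → rank 9.5.

9.5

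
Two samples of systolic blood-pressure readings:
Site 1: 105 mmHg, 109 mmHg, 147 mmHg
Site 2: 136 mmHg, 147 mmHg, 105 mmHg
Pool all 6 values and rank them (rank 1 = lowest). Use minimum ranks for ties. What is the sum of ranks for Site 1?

9

Sorted (ascending): 105, 105, 109, 136, 147, 147
The 2 values of 105 occupy positions 1–2 → each gets rank 1.
The 2 values of 147 occupy positions 5–6 → each gets rank 5.
Site 1 values → pooled ranks: 105→1, 109→3, 147→5
Rank sum = 1 + 3 + 5 = 9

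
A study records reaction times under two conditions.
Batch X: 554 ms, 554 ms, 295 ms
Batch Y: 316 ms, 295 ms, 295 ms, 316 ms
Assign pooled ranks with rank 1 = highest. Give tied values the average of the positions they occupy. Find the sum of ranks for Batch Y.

Sorted (descending): 554, 554, 316, 316, 295, 295, 295
The 2 values of 554 occupy positions 1–2 → average rank (1+2)/2 = 1.5.
The 2 values of 316 occupy positions 3–4 → average rank (3+4)/2 = 3.5.
The 3 values of 295 occupy positions 5–7 → average rank 6.
Batch Y values → pooled ranks: 316→3.5, 295→6, 295→6, 316→3.5
Rank sum = 3.5 + 6 + 6 + 3.5 = 19

19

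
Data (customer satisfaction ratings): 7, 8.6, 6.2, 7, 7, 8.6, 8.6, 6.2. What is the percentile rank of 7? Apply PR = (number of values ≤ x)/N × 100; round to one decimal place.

N = 8.
Strictly below 7: 2. Equal to 7: 3.
PR = 5/8 × 100 = 62.5

62.5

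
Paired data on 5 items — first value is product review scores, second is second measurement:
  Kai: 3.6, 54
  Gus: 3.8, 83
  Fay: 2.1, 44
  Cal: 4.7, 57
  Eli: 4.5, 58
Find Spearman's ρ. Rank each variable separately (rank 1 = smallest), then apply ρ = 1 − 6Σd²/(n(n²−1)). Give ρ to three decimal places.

Ranks of variable 1: 2, 3, 1, 5, 4
Ranks of variable 2: 2, 5, 1, 3, 4
d = r₁ − r₂: 0, -2, 0, 2, 0
d²: 0, 4, 0, 4, 0; Σd² = 8
ρ = 1 − 6·8/(5·24) = 1 − 48/120 = 0.600

0.600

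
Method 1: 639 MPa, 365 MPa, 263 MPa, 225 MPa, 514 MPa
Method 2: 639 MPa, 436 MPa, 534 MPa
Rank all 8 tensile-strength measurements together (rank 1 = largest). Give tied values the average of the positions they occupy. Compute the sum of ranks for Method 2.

9.5

Sorted (descending): 639, 639, 534, 514, 436, 365, 263, 225
The 2 values of 639 occupy positions 1–2 → average rank (1+2)/2 = 1.5.
Method 2 values → pooled ranks: 639→1.5, 436→5, 534→3
Rank sum = 1.5 + 5 + 3 = 9.5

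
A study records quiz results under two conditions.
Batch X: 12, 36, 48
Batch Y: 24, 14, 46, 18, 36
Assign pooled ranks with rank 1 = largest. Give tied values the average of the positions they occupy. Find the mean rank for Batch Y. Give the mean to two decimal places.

Sorted (descending): 48, 46, 36, 36, 24, 18, 14, 12
The 2 values of 36 occupy positions 3–4 → average rank (3+4)/2 = 3.5.
Batch Y values → pooled ranks: 24→5, 14→7, 46→2, 18→6, 36→3.5
Mean rank = (5 + 7 + 2 + 6 + 3.5) / 5 = 4.70

4.70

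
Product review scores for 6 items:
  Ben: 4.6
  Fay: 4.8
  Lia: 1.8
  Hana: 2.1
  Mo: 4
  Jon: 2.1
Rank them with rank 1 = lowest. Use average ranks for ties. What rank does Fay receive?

6

Sorted (ascending): 1.8, 2.1, 2.1, 4, 4.6, 4.8
The 2 values of 2.1 occupy positions 2–3 → average rank (2+3)/2 = 2.5.
Fay has value 4.8 → rank 6.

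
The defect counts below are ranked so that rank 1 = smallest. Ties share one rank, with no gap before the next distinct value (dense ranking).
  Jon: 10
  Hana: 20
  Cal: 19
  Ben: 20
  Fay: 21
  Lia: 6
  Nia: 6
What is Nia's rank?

1

Sorted (ascending): 6, 6, 10, 19, 20, 20, 21
The 2 values of 6 share dense rank 1.
The 2 values of 20 share dense rank 4.
Remaining distinct values take the next consecutive integers.
Nia has value 6 → rank 1.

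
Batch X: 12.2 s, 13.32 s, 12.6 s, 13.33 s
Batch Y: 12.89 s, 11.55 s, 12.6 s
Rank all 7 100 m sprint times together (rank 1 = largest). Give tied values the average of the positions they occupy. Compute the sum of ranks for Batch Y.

14.5

Sorted (descending): 13.33, 13.32, 12.89, 12.6, 12.6, 12.2, 11.55
The 2 values of 12.6 occupy positions 4–5 → average rank (4+5)/2 = 4.5.
Batch Y values → pooled ranks: 12.89→3, 11.55→7, 12.6→4.5
Rank sum = 3 + 7 + 4.5 = 14.5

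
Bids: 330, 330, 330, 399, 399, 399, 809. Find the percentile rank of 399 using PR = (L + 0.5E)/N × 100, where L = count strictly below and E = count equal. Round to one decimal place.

64.3

N = 7.
Strictly below 399: 3. Equal to 399: 3.
PR = (3 + 0.5·3)/7 × 100 = 64.3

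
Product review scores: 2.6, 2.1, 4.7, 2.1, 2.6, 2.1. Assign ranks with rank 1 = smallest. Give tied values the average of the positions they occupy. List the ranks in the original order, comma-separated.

4.5, 2, 6, 2, 4.5, 2

Sorted (ascending): 2.1, 2.1, 2.1, 2.6, 2.6, 4.7
The 3 values of 2.1 occupy positions 1–3 → average rank 2.
The 2 values of 2.6 occupy positions 4–5 → average rank (4+5)/2 = 4.5.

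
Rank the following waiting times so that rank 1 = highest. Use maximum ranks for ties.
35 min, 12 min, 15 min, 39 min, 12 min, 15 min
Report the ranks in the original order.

Sorted (descending): 39, 35, 15, 15, 12, 12
The 2 values of 15 occupy positions 3–4 → each gets rank 4.
The 2 values of 12 occupy positions 5–6 → each gets rank 6.

2, 6, 4, 1, 6, 4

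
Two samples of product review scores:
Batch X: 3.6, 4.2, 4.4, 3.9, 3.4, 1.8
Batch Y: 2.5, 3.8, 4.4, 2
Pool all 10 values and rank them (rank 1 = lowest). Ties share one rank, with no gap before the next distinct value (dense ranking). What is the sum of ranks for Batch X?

Sorted (ascending): 1.8, 2, 2.5, 3.4, 3.6, 3.8, 3.9, 4.2, 4.4, 4.4
The 2 values of 4.4 share dense rank 9.
Remaining distinct values take the next consecutive integers.
Batch X values → pooled ranks: 3.6→5, 4.2→8, 4.4→9, 3.9→7, 3.4→4, 1.8→1
Rank sum = 5 + 8 + 9 + 7 + 4 + 1 = 34

34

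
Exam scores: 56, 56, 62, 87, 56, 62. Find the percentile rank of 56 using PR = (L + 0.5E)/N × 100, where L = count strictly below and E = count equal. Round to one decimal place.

N = 6.
Strictly below 56: 0. Equal to 56: 3.
PR = (0 + 0.5·3)/6 × 100 = 25.0

25.0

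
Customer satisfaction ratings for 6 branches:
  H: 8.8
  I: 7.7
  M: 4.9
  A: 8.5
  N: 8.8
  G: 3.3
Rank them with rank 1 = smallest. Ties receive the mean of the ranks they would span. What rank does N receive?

Sorted (ascending): 3.3, 4.9, 7.7, 8.5, 8.8, 8.8
The 2 values of 8.8 occupy positions 5–6 → average rank (5+6)/2 = 5.5.
N has value 8.8 → rank 5.5.

5.5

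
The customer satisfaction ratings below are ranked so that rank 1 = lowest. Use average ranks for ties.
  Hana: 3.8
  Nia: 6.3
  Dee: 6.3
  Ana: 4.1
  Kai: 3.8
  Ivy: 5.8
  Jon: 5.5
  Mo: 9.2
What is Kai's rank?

Sorted (ascending): 3.8, 3.8, 4.1, 5.5, 5.8, 6.3, 6.3, 9.2
The 2 values of 3.8 occupy positions 1–2 → average rank (1+2)/2 = 1.5.
The 2 values of 6.3 occupy positions 6–7 → average rank (6+7)/2 = 6.5.
Kai has value 3.8 → rank 1.5.

1.5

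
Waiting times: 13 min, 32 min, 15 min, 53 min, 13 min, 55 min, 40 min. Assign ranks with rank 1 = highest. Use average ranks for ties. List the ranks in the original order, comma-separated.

6.5, 4, 5, 2, 6.5, 1, 3

Sorted (descending): 55, 53, 40, 32, 15, 13, 13
The 2 values of 13 occupy positions 6–7 → average rank (6+7)/2 = 6.5.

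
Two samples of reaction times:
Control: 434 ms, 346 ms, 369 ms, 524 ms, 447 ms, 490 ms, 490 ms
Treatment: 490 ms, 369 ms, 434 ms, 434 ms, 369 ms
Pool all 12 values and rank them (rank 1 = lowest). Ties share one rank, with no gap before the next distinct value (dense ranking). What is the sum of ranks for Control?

26

Sorted (ascending): 346, 369, 369, 369, 434, 434, 434, 447, 490, 490, 490, 524
The 3 values of 369 share dense rank 2.
The 3 values of 434 share dense rank 3.
The 3 values of 490 share dense rank 5.
Remaining distinct values take the next consecutive integers.
Control values → pooled ranks: 434→3, 346→1, 369→2, 524→6, 447→4, 490→5, 490→5
Rank sum = 3 + 1 + 2 + 6 + 4 + 5 + 5 = 26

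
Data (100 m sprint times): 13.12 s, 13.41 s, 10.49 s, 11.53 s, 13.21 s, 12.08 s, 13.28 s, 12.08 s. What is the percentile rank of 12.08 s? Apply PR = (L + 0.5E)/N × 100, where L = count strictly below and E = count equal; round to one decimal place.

37.5

N = 8.
Strictly below 12.08: 2. Equal to 12.08: 2.
PR = (2 + 0.5·2)/8 × 100 = 37.5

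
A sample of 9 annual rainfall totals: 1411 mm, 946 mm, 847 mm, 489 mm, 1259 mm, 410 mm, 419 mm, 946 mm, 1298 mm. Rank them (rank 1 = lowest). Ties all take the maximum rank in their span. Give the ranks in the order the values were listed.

9, 6, 4, 3, 7, 1, 2, 6, 8

Sorted (ascending): 410, 419, 489, 847, 946, 946, 1259, 1298, 1411
The 2 values of 946 occupy positions 5–6 → each gets rank 6.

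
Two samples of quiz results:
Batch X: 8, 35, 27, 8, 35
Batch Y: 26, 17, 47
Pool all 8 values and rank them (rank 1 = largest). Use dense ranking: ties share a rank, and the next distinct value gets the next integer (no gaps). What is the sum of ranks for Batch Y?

Sorted (descending): 47, 35, 35, 27, 26, 17, 8, 8
The 2 values of 35 share dense rank 2.
The 2 values of 8 share dense rank 6.
Remaining distinct values take the next consecutive integers.
Batch Y values → pooled ranks: 26→4, 17→5, 47→1
Rank sum = 4 + 5 + 1 = 10

10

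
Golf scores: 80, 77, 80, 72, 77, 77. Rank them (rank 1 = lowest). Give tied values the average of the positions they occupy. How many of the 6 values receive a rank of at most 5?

Sorted (ascending): 72, 77, 77, 77, 80, 80
The 3 values of 77 occupy positions 2–4 → average rank 3.
The 2 values of 80 occupy positions 5–6 → average rank (5+6)/2 = 5.5.
Ranks ≤ 5: {1, 3, 3, 3} → 4 values.

4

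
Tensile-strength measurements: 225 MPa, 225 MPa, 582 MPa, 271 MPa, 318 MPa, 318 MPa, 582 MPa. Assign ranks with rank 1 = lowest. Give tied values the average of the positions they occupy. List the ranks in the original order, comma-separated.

Sorted (ascending): 225, 225, 271, 318, 318, 582, 582
The 2 values of 225 occupy positions 1–2 → average rank (1+2)/2 = 1.5.
The 2 values of 318 occupy positions 4–5 → average rank (4+5)/2 = 4.5.
The 2 values of 582 occupy positions 6–7 → average rank (6+7)/2 = 6.5.

1.5, 1.5, 6.5, 3, 4.5, 4.5, 6.5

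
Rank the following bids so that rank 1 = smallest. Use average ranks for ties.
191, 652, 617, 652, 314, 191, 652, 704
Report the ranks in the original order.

Sorted (ascending): 191, 191, 314, 617, 652, 652, 652, 704
The 2 values of 191 occupy positions 1–2 → average rank (1+2)/2 = 1.5.
The 3 values of 652 occupy positions 5–7 → average rank 6.

1.5, 6, 4, 6, 3, 1.5, 6, 8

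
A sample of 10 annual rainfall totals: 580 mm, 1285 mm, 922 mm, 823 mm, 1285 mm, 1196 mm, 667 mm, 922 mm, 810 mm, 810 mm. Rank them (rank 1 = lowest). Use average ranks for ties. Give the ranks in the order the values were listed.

1, 9.5, 6.5, 5, 9.5, 8, 2, 6.5, 3.5, 3.5

Sorted (ascending): 580, 667, 810, 810, 823, 922, 922, 1196, 1285, 1285
The 2 values of 810 occupy positions 3–4 → average rank (3+4)/2 = 3.5.
The 2 values of 922 occupy positions 6–7 → average rank (6+7)/2 = 6.5.
The 2 values of 1285 occupy positions 9–10 → average rank (9+10)/2 = 9.5.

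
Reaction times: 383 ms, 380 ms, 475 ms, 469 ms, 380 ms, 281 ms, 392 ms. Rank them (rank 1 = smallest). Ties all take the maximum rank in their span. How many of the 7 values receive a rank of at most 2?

1

Sorted (ascending): 281, 380, 380, 383, 392, 469, 475
The 2 values of 380 occupy positions 2–3 → each gets rank 3.
Ranks ≤ 2: {1} → 1 value.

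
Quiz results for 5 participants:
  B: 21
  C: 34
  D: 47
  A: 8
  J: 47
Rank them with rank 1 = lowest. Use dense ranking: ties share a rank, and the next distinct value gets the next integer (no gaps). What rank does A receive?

1

Sorted (ascending): 8, 21, 34, 47, 47
The 2 values of 47 share dense rank 4.
Remaining distinct values take the next consecutive integers.
A has value 8 → rank 1.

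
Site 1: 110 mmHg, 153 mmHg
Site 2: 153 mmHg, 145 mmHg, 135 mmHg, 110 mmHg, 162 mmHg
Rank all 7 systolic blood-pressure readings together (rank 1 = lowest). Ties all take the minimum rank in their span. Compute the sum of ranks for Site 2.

Sorted (ascending): 110, 110, 135, 145, 153, 153, 162
The 2 values of 110 occupy positions 1–2 → each gets rank 1.
The 2 values of 153 occupy positions 5–6 → each gets rank 5.
Site 2 values → pooled ranks: 153→5, 145→4, 135→3, 110→1, 162→7
Rank sum = 5 + 4 + 3 + 1 + 7 = 20

20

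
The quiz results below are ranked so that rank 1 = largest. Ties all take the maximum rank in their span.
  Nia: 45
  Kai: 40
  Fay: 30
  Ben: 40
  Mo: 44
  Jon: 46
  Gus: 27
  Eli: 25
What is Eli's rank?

8

Sorted (descending): 46, 45, 44, 40, 40, 30, 27, 25
The 2 values of 40 occupy positions 4–5 → each gets rank 5.
Eli has value 25 → rank 8.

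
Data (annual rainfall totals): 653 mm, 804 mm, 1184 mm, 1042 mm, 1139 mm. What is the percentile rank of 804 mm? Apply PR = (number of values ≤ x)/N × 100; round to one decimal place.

N = 5.
Strictly below 804: 1. Equal to 804: 1.
PR = 2/5 × 100 = 40.0

40.0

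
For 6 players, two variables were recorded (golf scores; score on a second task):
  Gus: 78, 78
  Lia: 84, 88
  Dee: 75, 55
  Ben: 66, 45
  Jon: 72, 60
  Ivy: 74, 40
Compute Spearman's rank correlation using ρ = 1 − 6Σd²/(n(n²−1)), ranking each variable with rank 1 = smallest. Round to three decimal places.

0.714

Ranks of variable 1: 5, 6, 4, 1, 2, 3
Ranks of variable 2: 5, 6, 3, 2, 4, 1
d = r₁ − r₂: 0, 0, 1, -1, -2, 2
d²: 0, 0, 1, 1, 4, 4; Σd² = 10
ρ = 1 − 6·10/(6·35) = 1 − 60/210 = 0.714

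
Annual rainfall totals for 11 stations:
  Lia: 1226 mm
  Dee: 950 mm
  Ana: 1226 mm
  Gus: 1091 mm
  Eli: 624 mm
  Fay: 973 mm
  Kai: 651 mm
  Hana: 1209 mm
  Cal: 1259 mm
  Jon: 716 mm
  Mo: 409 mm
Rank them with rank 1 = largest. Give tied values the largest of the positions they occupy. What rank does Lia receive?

Sorted (descending): 1259, 1226, 1226, 1209, 1091, 973, 950, 716, 651, 624, 409
The 2 values of 1226 occupy positions 2–3 → each gets rank 3.
Lia has value 1226 mm → rank 3.

3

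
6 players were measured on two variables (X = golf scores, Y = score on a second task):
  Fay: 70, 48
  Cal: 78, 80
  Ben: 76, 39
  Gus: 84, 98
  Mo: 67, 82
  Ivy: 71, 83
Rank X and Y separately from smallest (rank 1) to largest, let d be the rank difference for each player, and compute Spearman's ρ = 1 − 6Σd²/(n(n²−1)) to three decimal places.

0.257

Ranks of variable 1: 2, 5, 4, 6, 1, 3
Ranks of variable 2: 2, 3, 1, 6, 4, 5
d = r₁ − r₂: 0, 2, 3, 0, -3, -2
d²: 0, 4, 9, 0, 9, 4; Σd² = 26
ρ = 1 − 6·26/(6·35) = 1 − 156/210 = 0.257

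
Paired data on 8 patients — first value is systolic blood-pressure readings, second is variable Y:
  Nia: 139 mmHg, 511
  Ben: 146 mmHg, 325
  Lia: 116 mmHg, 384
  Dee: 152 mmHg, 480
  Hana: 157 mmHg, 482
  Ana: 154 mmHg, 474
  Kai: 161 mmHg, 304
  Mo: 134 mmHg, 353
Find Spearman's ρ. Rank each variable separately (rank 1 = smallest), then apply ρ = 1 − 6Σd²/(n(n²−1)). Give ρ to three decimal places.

Ranks of variable 1: 3, 4, 1, 5, 7, 6, 8, 2
Ranks of variable 2: 8, 2, 4, 6, 7, 5, 1, 3
d = r₁ − r₂: -5, 2, -3, -1, 0, 1, 7, -1
d²: 25, 4, 9, 1, 0, 1, 49, 1; Σd² = 90
ρ = 1 − 6·90/(8·63) = 1 − 540/504 = -0.071

-0.071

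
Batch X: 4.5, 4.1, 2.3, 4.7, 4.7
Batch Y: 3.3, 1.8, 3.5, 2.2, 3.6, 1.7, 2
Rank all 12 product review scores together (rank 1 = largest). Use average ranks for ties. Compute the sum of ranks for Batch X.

Sorted (descending): 4.7, 4.7, 4.5, 4.1, 3.6, 3.5, 3.3, 2.3, 2.2, 2, 1.8, 1.7
The 2 values of 4.7 occupy positions 1–2 → average rank (1+2)/2 = 1.5.
Batch X values → pooled ranks: 4.5→3, 4.1→4, 2.3→8, 4.7→1.5, 4.7→1.5
Rank sum = 3 + 4 + 8 + 1.5 + 1.5 = 18

18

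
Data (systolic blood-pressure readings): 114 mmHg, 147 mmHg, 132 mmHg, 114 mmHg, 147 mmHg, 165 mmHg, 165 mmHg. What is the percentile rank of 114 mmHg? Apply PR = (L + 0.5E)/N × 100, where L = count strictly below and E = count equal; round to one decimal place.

14.3

N = 7.
Strictly below 114: 0. Equal to 114: 2.
PR = (0 + 0.5·2)/7 × 100 = 14.3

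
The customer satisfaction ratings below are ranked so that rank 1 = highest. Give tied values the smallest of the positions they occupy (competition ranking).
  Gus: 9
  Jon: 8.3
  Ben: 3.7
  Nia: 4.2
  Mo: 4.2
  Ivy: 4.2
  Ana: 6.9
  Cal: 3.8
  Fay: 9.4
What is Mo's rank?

Sorted (descending): 9.4, 9, 8.3, 6.9, 4.2, 4.2, 4.2, 3.8, 3.7
The 3 values of 4.2 occupy positions 5–7 → each gets rank 5.
Mo has value 4.2 → rank 5.

5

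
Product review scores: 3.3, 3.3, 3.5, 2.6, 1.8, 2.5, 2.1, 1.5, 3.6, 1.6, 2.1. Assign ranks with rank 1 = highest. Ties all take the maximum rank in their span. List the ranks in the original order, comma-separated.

4, 4, 2, 5, 9, 6, 8, 11, 1, 10, 8

Sorted (descending): 3.6, 3.5, 3.3, 3.3, 2.6, 2.5, 2.1, 2.1, 1.8, 1.6, 1.5
The 2 values of 3.3 occupy positions 3–4 → each gets rank 4.
The 2 values of 2.1 occupy positions 7–8 → each gets rank 8.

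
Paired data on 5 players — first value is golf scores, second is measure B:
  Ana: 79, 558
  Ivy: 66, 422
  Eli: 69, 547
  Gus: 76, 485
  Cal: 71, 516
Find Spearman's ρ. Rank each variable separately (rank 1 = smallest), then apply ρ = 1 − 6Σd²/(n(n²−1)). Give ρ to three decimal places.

0.600

Ranks of variable 1: 5, 1, 2, 4, 3
Ranks of variable 2: 5, 1, 4, 2, 3
d = r₁ − r₂: 0, 0, -2, 2, 0
d²: 0, 0, 4, 4, 0; Σd² = 8
ρ = 1 − 6·8/(5·24) = 1 − 48/120 = 0.600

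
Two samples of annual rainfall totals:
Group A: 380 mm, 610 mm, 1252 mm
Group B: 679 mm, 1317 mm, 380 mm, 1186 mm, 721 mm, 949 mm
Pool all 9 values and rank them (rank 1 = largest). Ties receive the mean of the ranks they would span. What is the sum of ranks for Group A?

17.5

Sorted (descending): 1317, 1252, 1186, 949, 721, 679, 610, 380, 380
The 2 values of 380 occupy positions 8–9 → average rank (8+9)/2 = 8.5.
Group A values → pooled ranks: 380→8.5, 610→7, 1252→2
Rank sum = 8.5 + 7 + 2 = 17.5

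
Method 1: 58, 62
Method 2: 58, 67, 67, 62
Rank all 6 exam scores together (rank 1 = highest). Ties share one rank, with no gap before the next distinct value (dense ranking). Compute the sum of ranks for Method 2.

Sorted (descending): 67, 67, 62, 62, 58, 58
The 2 values of 67 share dense rank 1.
The 2 values of 62 share dense rank 2.
The 2 values of 58 share dense rank 3.
Method 2 values → pooled ranks: 58→3, 67→1, 67→1, 62→2
Rank sum = 3 + 1 + 1 + 2 = 7

7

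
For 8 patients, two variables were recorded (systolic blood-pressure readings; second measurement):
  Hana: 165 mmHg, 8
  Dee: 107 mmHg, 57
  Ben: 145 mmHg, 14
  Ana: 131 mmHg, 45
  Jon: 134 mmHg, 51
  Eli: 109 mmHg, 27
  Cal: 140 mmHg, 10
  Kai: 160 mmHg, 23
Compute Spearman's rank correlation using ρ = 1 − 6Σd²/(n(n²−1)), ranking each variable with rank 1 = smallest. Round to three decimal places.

-0.810

Ranks of variable 1: 8, 1, 6, 3, 4, 2, 5, 7
Ranks of variable 2: 1, 8, 3, 6, 7, 5, 2, 4
d = r₁ − r₂: 7, -7, 3, -3, -3, -3, 3, 3
d²: 49, 49, 9, 9, 9, 9, 9, 9; Σd² = 152
ρ = 1 − 6·152/(8·63) = 1 − 912/504 = -0.810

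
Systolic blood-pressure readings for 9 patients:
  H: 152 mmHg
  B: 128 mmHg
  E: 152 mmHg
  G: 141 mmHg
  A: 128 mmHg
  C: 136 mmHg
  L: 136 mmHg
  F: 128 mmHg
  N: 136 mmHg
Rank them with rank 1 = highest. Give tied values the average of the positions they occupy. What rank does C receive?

Sorted (descending): 152, 152, 141, 136, 136, 136, 128, 128, 128
The 2 values of 152 occupy positions 1–2 → average rank (1+2)/2 = 1.5.
The 3 values of 136 occupy positions 4–6 → average rank 5.
The 3 values of 128 occupy positions 7–9 → average rank 8.
C has value 136 mmHg → rank 5.

5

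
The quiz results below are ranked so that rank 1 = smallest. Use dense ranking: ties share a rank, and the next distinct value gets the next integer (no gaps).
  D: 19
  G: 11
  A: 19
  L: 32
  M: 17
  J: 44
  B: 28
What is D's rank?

3

Sorted (ascending): 11, 17, 19, 19, 28, 32, 44
The 2 values of 19 share dense rank 3.
Remaining distinct values take the next consecutive integers.
D has value 19 → rank 3.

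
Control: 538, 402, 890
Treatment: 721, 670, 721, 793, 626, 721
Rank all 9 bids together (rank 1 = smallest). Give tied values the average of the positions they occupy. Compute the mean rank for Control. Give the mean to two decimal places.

4.00

Sorted (ascending): 402, 538, 626, 670, 721, 721, 721, 793, 890
The 3 values of 721 occupy positions 5–7 → average rank 6.
Control values → pooled ranks: 538→2, 402→1, 890→9
Mean rank = (2 + 1 + 9) / 3 = 4.00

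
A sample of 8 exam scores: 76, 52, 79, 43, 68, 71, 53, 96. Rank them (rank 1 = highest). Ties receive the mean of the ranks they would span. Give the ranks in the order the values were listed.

Sorted (descending): 96, 79, 76, 71, 68, 53, 52, 43
No ties — each value takes its position as its rank.

3, 7, 2, 8, 5, 4, 6, 1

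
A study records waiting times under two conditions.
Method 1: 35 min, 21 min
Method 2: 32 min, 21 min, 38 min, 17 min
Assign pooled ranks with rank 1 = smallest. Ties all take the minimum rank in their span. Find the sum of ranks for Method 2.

13

Sorted (ascending): 17, 21, 21, 32, 35, 38
The 2 values of 21 occupy positions 2–3 → each gets rank 2.
Method 2 values → pooled ranks: 32→4, 21→2, 38→6, 17→1
Rank sum = 4 + 2 + 6 + 1 = 13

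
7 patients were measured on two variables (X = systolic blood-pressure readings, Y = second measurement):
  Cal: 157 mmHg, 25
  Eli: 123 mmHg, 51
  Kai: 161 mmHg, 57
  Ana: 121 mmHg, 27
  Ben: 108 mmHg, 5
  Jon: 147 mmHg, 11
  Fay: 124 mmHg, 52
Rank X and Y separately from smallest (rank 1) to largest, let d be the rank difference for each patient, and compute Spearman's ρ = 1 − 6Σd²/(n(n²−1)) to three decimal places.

0.464

Ranks of variable 1: 6, 3, 7, 2, 1, 5, 4
Ranks of variable 2: 3, 5, 7, 4, 1, 2, 6
d = r₁ − r₂: 3, -2, 0, -2, 0, 3, -2
d²: 9, 4, 0, 4, 0, 9, 4; Σd² = 30
ρ = 1 − 6·30/(7·48) = 1 − 180/336 = 0.464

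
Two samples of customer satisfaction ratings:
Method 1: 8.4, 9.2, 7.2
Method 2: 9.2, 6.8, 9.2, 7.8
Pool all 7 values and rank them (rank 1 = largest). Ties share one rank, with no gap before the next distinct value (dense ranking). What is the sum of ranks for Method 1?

7

Sorted (descending): 9.2, 9.2, 9.2, 8.4, 7.8, 7.2, 6.8
The 3 values of 9.2 share dense rank 1.
Remaining distinct values take the next consecutive integers.
Method 1 values → pooled ranks: 8.4→2, 9.2→1, 7.2→4
Rank sum = 2 + 1 + 4 = 7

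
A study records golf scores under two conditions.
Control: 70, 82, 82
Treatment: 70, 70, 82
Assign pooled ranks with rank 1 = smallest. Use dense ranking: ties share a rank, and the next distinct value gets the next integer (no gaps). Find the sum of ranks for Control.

5

Sorted (ascending): 70, 70, 70, 82, 82, 82
The 3 values of 70 share dense rank 1.
The 3 values of 82 share dense rank 2.
Control values → pooled ranks: 70→1, 82→2, 82→2
Rank sum = 1 + 2 + 2 = 5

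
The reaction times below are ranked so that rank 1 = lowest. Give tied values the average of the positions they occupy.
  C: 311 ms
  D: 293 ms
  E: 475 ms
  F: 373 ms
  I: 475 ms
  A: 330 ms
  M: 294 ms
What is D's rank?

Sorted (ascending): 293, 294, 311, 330, 373, 475, 475
The 2 values of 475 occupy positions 6–7 → average rank (6+7)/2 = 6.5.
D has value 293 ms → rank 1.

1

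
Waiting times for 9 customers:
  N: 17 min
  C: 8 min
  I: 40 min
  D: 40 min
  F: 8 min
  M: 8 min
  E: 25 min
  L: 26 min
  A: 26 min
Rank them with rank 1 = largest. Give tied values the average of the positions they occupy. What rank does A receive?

3.5

Sorted (descending): 40, 40, 26, 26, 25, 17, 8, 8, 8
The 2 values of 40 occupy positions 1–2 → average rank (1+2)/2 = 1.5.
The 2 values of 26 occupy positions 3–4 → average rank (3+4)/2 = 3.5.
The 3 values of 8 occupy positions 7–9 → average rank 8.
A has value 26 min → rank 3.5.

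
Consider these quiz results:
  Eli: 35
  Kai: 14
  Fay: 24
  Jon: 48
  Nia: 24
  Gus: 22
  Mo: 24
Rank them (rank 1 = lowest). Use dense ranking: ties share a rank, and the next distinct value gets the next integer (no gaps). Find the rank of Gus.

2

Sorted (ascending): 14, 22, 24, 24, 24, 35, 48
The 3 values of 24 share dense rank 3.
Remaining distinct values take the next consecutive integers.
Gus has value 22 → rank 2.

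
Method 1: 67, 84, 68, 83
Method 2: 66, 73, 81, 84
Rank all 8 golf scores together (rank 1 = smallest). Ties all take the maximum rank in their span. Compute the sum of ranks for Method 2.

Sorted (ascending): 66, 67, 68, 73, 81, 83, 84, 84
The 2 values of 84 occupy positions 7–8 → each gets rank 8.
Method 2 values → pooled ranks: 66→1, 73→4, 81→5, 84→8
Rank sum = 1 + 4 + 5 + 8 = 18

18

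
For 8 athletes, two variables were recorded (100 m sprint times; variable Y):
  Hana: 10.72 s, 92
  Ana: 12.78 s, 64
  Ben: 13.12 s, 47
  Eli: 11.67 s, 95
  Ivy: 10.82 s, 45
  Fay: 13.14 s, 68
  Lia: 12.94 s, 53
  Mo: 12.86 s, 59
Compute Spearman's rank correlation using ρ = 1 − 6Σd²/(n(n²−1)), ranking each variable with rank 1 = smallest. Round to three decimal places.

Ranks of variable 1: 1, 4, 7, 3, 2, 8, 6, 5
Ranks of variable 2: 7, 5, 2, 8, 1, 6, 3, 4
d = r₁ − r₂: -6, -1, 5, -5, 1, 2, 3, 1
d²: 36, 1, 25, 25, 1, 4, 9, 1; Σd² = 102
ρ = 1 − 6·102/(8·63) = 1 − 612/504 = -0.214

-0.214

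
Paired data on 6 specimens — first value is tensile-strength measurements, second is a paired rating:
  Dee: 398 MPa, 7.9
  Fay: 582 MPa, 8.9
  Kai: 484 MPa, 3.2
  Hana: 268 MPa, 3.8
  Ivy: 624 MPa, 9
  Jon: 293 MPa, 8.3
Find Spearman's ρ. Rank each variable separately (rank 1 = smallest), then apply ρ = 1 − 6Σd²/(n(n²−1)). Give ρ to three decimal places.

Ranks of variable 1: 3, 5, 4, 1, 6, 2
Ranks of variable 2: 3, 5, 1, 2, 6, 4
d = r₁ − r₂: 0, 0, 3, -1, 0, -2
d²: 0, 0, 9, 1, 0, 4; Σd² = 14
ρ = 1 − 6·14/(6·35) = 1 − 84/210 = 0.600

0.600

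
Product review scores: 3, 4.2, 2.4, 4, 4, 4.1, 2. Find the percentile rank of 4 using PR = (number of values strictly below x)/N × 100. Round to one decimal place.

42.9

N = 7.
Strictly below 4: 3. Equal to 4: 2.
PR = 3/7 × 100 = 42.9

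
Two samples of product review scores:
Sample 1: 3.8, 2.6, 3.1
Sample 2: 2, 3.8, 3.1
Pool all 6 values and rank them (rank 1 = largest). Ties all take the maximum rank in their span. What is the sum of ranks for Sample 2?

12

Sorted (descending): 3.8, 3.8, 3.1, 3.1, 2.6, 2
The 2 values of 3.8 occupy positions 1–2 → each gets rank 2.
The 2 values of 3.1 occupy positions 3–4 → each gets rank 4.
Sample 2 values → pooled ranks: 2→6, 3.8→2, 3.1→4
Rank sum = 6 + 2 + 4 = 12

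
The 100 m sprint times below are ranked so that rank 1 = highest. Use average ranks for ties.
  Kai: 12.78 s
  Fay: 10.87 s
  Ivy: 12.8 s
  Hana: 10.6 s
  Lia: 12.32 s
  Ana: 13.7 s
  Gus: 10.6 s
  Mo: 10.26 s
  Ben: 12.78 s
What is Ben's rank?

Sorted (descending): 13.7, 12.8, 12.78, 12.78, 12.32, 10.87, 10.6, 10.6, 10.26
The 2 values of 12.78 occupy positions 3–4 → average rank (3+4)/2 = 3.5.
The 2 values of 10.6 occupy positions 7–8 → average rank (7+8)/2 = 7.5.
Ben has value 12.78 s → rank 3.5.

3.5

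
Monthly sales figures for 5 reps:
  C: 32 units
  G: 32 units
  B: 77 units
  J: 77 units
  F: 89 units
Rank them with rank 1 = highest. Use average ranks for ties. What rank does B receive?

2.5

Sorted (descending): 89, 77, 77, 32, 32
The 2 values of 77 occupy positions 2–3 → average rank (2+3)/2 = 2.5.
The 2 values of 32 occupy positions 4–5 → average rank (4+5)/2 = 4.5.
B has value 77 units → rank 2.5.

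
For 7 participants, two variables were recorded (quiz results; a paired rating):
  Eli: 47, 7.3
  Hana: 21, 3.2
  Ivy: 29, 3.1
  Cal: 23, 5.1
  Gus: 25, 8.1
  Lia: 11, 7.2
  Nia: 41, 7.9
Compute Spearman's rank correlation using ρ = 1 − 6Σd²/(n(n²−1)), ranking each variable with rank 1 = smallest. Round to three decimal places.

0.321

Ranks of variable 1: 7, 2, 5, 3, 4, 1, 6
Ranks of variable 2: 5, 2, 1, 3, 7, 4, 6
d = r₁ − r₂: 2, 0, 4, 0, -3, -3, 0
d²: 4, 0, 16, 0, 9, 9, 0; Σd² = 38
ρ = 1 − 6·38/(7·48) = 1 − 228/336 = 0.321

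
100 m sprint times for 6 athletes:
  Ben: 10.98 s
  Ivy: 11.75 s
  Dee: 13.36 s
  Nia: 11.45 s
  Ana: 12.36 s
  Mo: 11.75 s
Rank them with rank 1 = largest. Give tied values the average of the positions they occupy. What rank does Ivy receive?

Sorted (descending): 13.36, 12.36, 11.75, 11.75, 11.45, 10.98
The 2 values of 11.75 occupy positions 3–4 → average rank (3+4)/2 = 3.5.
Ivy has value 11.75 s → rank 3.5.

3.5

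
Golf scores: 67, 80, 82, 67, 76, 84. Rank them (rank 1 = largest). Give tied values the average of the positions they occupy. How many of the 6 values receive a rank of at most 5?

Sorted (descending): 84, 82, 80, 76, 67, 67
The 2 values of 67 occupy positions 5–6 → average rank (5+6)/2 = 5.5.
Ranks ≤ 5: {1, 2, 3, 4} → 4 values.

4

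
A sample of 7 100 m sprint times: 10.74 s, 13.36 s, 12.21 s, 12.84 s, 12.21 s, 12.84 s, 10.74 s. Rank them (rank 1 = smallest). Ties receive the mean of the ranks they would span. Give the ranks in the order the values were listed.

Sorted (ascending): 10.74, 10.74, 12.21, 12.21, 12.84, 12.84, 13.36
The 2 values of 10.74 occupy positions 1–2 → average rank (1+2)/2 = 1.5.
The 2 values of 12.21 occupy positions 3–4 → average rank (3+4)/2 = 3.5.
The 2 values of 12.84 occupy positions 5–6 → average rank (5+6)/2 = 5.5.

1.5, 7, 3.5, 5.5, 3.5, 5.5, 1.5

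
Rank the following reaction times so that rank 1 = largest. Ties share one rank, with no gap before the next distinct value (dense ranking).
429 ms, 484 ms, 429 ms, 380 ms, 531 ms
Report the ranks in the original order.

3, 2, 3, 4, 1

Sorted (descending): 531, 484, 429, 429, 380
The 2 values of 429 share dense rank 3.
Remaining distinct values take the next consecutive integers.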